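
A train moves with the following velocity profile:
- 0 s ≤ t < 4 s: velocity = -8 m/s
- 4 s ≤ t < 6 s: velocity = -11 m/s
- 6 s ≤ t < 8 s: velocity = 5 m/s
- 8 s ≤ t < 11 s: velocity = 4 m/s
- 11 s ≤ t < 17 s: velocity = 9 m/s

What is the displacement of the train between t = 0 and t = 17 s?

22 m

Displacement is the signed area under the v-t curve.
0–4 s: -8 × 4 = -32 m
4–6 s: -11 × 2 = -22 m
6–8 s: 5 × 2 = 10 m
8–11 s: 4 × 3 = 12 m
11–17 s: 9 × 6 = 54 m
Net displacement = 22 m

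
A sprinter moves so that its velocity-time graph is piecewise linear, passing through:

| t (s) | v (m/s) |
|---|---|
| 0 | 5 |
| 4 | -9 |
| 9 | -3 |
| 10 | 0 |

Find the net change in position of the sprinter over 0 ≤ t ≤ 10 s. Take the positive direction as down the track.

-39.5 m

Net displacement equals the area under the velocity-time graph (areas below the axis count negative).
0–4 s: ½(5 + -9)(4) = -8 m
4–9 s: ½(-9 + -3)(5) = -30 m
9–10 s: ½(-3 + 0)(1) = -1.5 m
Net displacement = -39.5 m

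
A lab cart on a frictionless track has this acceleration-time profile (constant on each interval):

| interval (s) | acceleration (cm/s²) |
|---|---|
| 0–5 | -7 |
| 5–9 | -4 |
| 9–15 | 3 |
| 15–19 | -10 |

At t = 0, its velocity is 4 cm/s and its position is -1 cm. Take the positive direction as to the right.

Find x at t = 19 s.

On each constant-a segment, Δv = aΔt and Δx = v₀Δt + ½aΔt²; chain segment to segment.
0–5 s: v starts 4 cm/s; Δx = 4·5 + ½·-7·5² = -67.5 cm; v ends -31 cm/s.
5–9 s: v starts -31 cm/s; Δx = -31·4 + ½·-4·4² = -156 cm; v ends -47 cm/s.
9–15 s: v starts -47 cm/s; Δx = -47·6 + ½·3·6² = -228 cm; v ends -29 cm/s.
15–19 s: v starts -29 cm/s; Δx = -29·4 + ½·-10·4² = -196 cm; v ends -69 cm/s.
x(19) = -1 + Σ Δx = -648.5 cm.

-648.5 cm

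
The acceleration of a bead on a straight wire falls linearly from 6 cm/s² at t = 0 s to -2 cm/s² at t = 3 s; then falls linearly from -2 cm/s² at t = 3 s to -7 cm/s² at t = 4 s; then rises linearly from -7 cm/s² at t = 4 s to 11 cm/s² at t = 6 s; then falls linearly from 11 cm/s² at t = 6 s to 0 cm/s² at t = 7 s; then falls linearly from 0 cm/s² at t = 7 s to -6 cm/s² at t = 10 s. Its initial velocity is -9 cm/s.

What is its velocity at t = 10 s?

-7 cm/s

Δv equals the area under the a-t graph; then v = v₀ + Δv.
0–3 s: ½(6 + -2)(3) = 6 cm/s
3–4 s: ½(-2 + -7)(1) = -4.5 cm/s
4–6 s: ½(-7 + 11)(2) = 4 cm/s
6–7 s: ½(11 + 0)(1) = 5.5 cm/s
7–10 s: ½(0 + -6)(3) = -9 cm/s
Δv = 2 cm/s, so v(10) = -9 + (2) = -7 cm/s.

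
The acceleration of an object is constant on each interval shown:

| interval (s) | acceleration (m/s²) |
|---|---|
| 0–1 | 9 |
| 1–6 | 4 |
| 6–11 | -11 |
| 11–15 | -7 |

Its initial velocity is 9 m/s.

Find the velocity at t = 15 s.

-45 m/s

Δv equals the area under the a-t graph; then v = v₀ + Δv.
0–1 s: 9 × 1 = 9 m/s
1–6 s: 4 × 5 = 20 m/s
6–11 s: -11 × 5 = -55 m/s
11–15 s: -7 × 4 = -28 m/s
Δv = -54 m/s, so v(15) = 9 + (-54) = -45 m/s.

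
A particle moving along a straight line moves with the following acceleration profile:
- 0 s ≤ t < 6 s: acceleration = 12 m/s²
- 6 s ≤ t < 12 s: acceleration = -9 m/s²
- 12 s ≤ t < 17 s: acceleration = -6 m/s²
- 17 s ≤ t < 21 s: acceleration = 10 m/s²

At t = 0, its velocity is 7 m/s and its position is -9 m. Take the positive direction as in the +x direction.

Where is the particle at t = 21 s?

On each constant-a segment, Δv = aΔt and Δx = v₀Δt + ½aΔt²; chain segment to segment.
0–6 s: v starts 7 m/s; Δx = 7·6 + ½·12·6² = 258 m; v ends 79 m/s.
6–12 s: v starts 79 m/s; Δx = 79·6 + ½·-9·6² = 312 m; v ends 25 m/s.
12–17 s: v starts 25 m/s; Δx = 25·5 + ½·-6·5² = 50 m; v ends -5 m/s.
17–21 s: v starts -5 m/s; Δx = -5·4 + ½·10·4² = 60 m; v ends 35 m/s.
x(21) = -9 + Σ Δx = 671 m.

671 m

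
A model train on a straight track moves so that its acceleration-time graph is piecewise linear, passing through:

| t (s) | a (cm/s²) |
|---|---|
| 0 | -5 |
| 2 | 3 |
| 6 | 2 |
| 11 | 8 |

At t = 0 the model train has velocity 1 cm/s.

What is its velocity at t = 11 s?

34 cm/s

Δv equals the area under the a-t graph; then v = v₀ + Δv.
0–2 s: ½(-5 + 3)(2) = -2 cm/s
2–6 s: ½(3 + 2)(4) = 10 cm/s
6–11 s: ½(2 + 8)(5) = 25 cm/s
Δv = 33 cm/s, so v(11) = 1 + (33) = 34 cm/s.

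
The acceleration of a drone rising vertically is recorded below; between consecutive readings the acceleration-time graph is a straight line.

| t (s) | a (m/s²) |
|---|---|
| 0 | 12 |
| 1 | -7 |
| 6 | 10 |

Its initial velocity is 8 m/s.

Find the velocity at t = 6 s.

18 m/s

Δv equals the area under the a-t graph; then v = v₀ + Δv.
0–1 s: ½(12 + -7)(1) = 2.5 m/s
1–6 s: ½(-7 + 10)(5) = 7.5 m/s
Δv = 10 m/s, so v(6) = 8 + (10) = 18 m/s.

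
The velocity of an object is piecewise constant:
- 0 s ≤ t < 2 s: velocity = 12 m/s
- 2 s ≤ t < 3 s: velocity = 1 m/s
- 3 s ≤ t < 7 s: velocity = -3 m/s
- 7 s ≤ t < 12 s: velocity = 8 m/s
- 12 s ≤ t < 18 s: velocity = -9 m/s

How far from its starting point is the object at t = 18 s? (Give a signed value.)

-1 m

Net displacement equals the area under the velocity-time graph (areas below the axis count negative).
0–2 s: 12 × 2 = 24 m
2–3 s: 1 × 1 = 1 m
3–7 s: -3 × 4 = -12 m
7–12 s: 8 × 5 = 40 m
12–18 s: -9 × 6 = -54 m
Net displacement = -1 m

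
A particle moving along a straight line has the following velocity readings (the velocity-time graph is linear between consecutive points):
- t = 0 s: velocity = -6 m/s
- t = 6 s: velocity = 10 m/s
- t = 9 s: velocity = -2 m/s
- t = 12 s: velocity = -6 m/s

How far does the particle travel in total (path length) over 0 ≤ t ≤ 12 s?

50.5 m

Total distance travelled is ∫|v| dt — sum the magnitudes of each area piece.
0–6 s: v = 0 at t = 2.25 s; triangle areas 6.75 + 18.75 = 25.5 m
6–9 s: v = 0 at t = 8.5 s; triangle areas 12.5 + 0.5 = 13 m
9–12 s: |½(-2 + -6)(3)| = 12 m
Total distance = 50.5 m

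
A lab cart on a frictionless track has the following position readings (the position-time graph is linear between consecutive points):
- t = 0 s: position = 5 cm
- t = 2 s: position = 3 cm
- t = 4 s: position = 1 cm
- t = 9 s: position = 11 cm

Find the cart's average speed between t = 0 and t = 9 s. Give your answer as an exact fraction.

14/9 cm/s

Average speed = (total path length)/(elapsed time); on a piecewise-linear x-t graph the path length is Σ|Δx|.
0–2 s: |Δx| = |3 − 5| = 2 cm
2–4 s: |Δx| = |1 − 3| = 2 cm
4–9 s: |Δx| = |11 − 1| = 10 cm
Total path = 14 cm; average speed = 14/9 = 14/9 cm/s.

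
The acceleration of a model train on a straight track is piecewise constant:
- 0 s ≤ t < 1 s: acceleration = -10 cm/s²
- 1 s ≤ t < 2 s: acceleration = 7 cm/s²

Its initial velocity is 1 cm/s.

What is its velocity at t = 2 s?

-2 cm/s

Δv equals the area under the a-t graph; then v = v₀ + Δv.
0–1 s: -10 × 1 = -10 cm/s
1–2 s: 7 × 1 = 7 cm/s
Δv = -3 cm/s, so v(2) = 1 + (-3) = -2 cm/s.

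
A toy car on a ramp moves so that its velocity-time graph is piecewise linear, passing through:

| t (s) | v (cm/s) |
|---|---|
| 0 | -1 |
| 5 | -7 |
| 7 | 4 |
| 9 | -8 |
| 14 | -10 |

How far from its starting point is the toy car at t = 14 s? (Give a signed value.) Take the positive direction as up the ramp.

-72 cm

Net displacement equals the area under the velocity-time graph (areas below the axis count negative).
0–5 s: ½(-1 + -7)(5) = -20 cm
5–7 s: ½(-7 + 4)(2) = -3 cm
7–9 s: ½(4 + -8)(2) = -4 cm
9–14 s: ½(-8 + -10)(5) = -45 cm
Net displacement = -72 cm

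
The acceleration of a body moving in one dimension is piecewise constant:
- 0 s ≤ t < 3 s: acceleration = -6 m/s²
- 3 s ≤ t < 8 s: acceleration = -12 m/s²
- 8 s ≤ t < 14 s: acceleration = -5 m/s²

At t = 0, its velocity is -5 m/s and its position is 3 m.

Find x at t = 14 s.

On each constant-a segment, Δv = aΔt and Δx = v₀Δt + ½aΔt²; chain segment to segment.
0–3 s: v starts -5 m/s; Δx = -5·3 + ½·-6·3² = -42 m; v ends -23 m/s.
3–8 s: v starts -23 m/s; Δx = -23·5 + ½·-12·5² = -265 m; v ends -83 m/s.
8–14 s: v starts -83 m/s; Δx = -83·6 + ½·-5·6² = -588 m; v ends -113 m/s.
x(14) = 3 + Σ Δx = -892 m.

-892 m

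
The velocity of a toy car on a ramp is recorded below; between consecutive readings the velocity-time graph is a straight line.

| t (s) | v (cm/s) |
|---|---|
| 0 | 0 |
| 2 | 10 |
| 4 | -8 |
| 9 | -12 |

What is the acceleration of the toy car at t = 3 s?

-9 cm/s²

Acceleration is the slope of the v-t graph on 2–4 s: (-8 − 10)/(4 − 2) = -9 cm/s².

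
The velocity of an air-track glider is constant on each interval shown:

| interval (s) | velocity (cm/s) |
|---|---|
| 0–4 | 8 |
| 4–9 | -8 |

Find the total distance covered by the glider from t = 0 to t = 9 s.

Distance (not displacement) is the total path length: add the absolute areas under v-t.
0–4 s: |8| × 4 = 32 cm
4–9 s: |-8| × 5 = 40 cm
Total distance = 72 cm

72 cm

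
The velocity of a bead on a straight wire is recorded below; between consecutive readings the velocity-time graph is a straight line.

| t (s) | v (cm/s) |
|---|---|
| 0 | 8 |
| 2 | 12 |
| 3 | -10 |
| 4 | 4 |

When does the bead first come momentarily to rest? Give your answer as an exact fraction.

t = 28/11 s

v changes sign on 2–3 s (from 12 to -10); the graph is linear there, so v = 0 at t = 2 + (-12)·(3 − 2)/(-10 − 12) = 28/11 s.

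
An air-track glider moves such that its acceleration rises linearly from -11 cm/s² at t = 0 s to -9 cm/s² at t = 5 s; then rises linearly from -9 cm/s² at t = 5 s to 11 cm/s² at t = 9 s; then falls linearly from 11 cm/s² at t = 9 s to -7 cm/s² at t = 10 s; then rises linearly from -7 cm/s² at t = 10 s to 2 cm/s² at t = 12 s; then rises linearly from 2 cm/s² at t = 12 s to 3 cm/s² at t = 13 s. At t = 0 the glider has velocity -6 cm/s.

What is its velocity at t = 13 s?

Δv equals the area under the a-t graph; then v = v₀ + Δv.
0–5 s: ½(-11 + -9)(5) = -50 cm/s
5–9 s: ½(-9 + 11)(4) = 4 cm/s
9–10 s: ½(11 + -7)(1) = 2 cm/s
10–12 s: ½(-7 + 2)(2) = -5 cm/s
12–13 s: ½(2 + 3)(1) = 2.5 cm/s
Δv = -46.5 cm/s, so v(13) = -6 + (-46.5) = -52.5 cm/s.

-52.5 cm/s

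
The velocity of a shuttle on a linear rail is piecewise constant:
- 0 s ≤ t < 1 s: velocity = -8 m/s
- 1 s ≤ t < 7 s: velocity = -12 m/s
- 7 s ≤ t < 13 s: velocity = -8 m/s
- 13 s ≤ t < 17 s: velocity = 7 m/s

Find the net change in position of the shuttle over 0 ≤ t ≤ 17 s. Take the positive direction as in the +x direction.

-100 m

Displacement is the signed area under the v-t curve.
0–1 s: -8 × 1 = -8 m
1–7 s: -12 × 6 = -72 m
7–13 s: -8 × 6 = -48 m
13–17 s: 7 × 4 = 28 m
Net displacement = -100 m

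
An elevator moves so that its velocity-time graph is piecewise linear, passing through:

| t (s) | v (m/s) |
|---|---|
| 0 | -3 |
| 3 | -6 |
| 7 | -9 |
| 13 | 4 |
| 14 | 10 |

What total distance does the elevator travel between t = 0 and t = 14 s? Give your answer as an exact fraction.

1895/26 m

Total distance travelled is ∫|v| dt — sum the magnitudes of each area piece.
0–3 s: |½(-3 + -6)(3)| = 13.5 m
3–7 s: |½(-6 + -9)(4)| = 30 m
7–13 s: v = 0 at t = 145/13 s; triangle areas 243/13 + 48/13 = 291/13 m
13–14 s: |½(4 + 10)(1)| = 7 m
Total distance = 1895/26 m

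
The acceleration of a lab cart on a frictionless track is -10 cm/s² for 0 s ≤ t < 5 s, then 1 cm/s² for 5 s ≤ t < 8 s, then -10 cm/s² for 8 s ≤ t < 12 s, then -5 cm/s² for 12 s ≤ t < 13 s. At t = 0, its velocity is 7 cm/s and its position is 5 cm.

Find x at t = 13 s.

-532 cm

On each constant-a segment, Δv = aΔt and Δx = v₀Δt + ½aΔt²; chain segment to segment.
0–5 s: v starts 7 cm/s; Δx = 7·5 + ½·-10·5² = -90 cm; v ends -43 cm/s.
5–8 s: v starts -43 cm/s; Δx = -43·3 + ½·1·3² = -124.5 cm; v ends -40 cm/s.
8–12 s: v starts -40 cm/s; Δx = -40·4 + ½·-10·4² = -240 cm; v ends -80 cm/s.
12–13 s: v starts -80 cm/s; Δx = -80·1 + ½·-5·1² = -82.5 cm; v ends -85 cm/s.
x(13) = 5 + Σ Δx = -532 cm.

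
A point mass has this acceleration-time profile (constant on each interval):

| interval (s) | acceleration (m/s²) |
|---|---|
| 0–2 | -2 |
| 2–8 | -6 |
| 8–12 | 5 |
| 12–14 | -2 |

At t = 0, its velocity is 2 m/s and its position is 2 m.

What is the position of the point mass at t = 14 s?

On each constant-a segment, Δv = aΔt and Δx = v₀Δt + ½aΔt²; chain segment to segment.
0–2 s: v starts 2 m/s; Δx = 2·2 + ½·-2·2² = 0 m; v ends -2 m/s.
2–8 s: v starts -2 m/s; Δx = -2·6 + ½·-6·6² = -120 m; v ends -38 m/s.
8–12 s: v starts -38 m/s; Δx = -38·4 + ½·5·4² = -112 m; v ends -18 m/s.
12–14 s: v starts -18 m/s; Δx = -18·2 + ½·-2·2² = -40 m; v ends -22 m/s.
x(14) = 2 + Σ Δx = -270 m.

-270 m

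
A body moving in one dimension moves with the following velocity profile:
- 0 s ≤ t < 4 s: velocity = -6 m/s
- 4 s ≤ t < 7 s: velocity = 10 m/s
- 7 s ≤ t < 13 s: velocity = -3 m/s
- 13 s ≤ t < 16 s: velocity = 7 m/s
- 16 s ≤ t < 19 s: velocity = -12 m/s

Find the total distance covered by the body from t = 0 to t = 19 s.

129 m

Distance (not displacement) is the total path length: add the absolute areas under v-t.
0–4 s: |-6| × 4 = 24 m
4–7 s: |10| × 3 = 30 m
7–13 s: |-3| × 6 = 18 m
13–16 s: |7| × 3 = 21 m
16–19 s: |-12| × 3 = 36 m
Total distance = 129 m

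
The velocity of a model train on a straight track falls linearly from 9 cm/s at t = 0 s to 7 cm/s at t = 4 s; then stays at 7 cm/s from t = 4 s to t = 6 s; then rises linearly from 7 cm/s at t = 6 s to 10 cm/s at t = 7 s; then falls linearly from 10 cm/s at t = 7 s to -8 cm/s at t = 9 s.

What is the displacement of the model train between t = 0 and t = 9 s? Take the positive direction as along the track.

56.5 cm

Displacement is the signed area under the v-t curve.
0–4 s: ½(9 + 7)(4) = 32 cm
4–6 s: 7 × 2 = 14 cm
6–7 s: ½(7 + 10)(1) = 8.5 cm
7–9 s: ½(10 + -8)(2) = 2 cm
Net displacement = 56.5 cm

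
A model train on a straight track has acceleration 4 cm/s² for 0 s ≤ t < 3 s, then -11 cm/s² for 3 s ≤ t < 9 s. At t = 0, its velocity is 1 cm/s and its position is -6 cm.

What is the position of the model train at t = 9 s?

-105 cm

On each constant-a segment, Δv = aΔt and Δx = v₀Δt + ½aΔt²; chain segment to segment.
0–3 s: v starts 1 cm/s; Δx = 1·3 + ½·4·3² = 21 cm; v ends 13 cm/s.
3–9 s: v starts 13 cm/s; Δx = 13·6 + ½·-11·6² = -120 cm; v ends -53 cm/s.
x(9) = -6 + Σ Δx = -105 cm.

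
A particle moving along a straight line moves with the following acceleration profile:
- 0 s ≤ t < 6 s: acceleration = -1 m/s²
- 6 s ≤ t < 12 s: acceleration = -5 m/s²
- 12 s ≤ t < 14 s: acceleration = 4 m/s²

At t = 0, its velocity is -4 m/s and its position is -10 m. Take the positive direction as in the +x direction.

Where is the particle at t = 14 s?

-274 m

On each constant-a segment, Δv = aΔt and Δx = v₀Δt + ½aΔt²; chain segment to segment.
0–6 s: v starts -4 m/s; Δx = -4·6 + ½·-1·6² = -42 m; v ends -10 m/s.
6–12 s: v starts -10 m/s; Δx = -10·6 + ½·-5·6² = -150 m; v ends -40 m/s.
12–14 s: v starts -40 m/s; Δx = -40·2 + ½·4·2² = -72 m; v ends -32 m/s.
x(14) = -10 + Σ Δx = -274 m.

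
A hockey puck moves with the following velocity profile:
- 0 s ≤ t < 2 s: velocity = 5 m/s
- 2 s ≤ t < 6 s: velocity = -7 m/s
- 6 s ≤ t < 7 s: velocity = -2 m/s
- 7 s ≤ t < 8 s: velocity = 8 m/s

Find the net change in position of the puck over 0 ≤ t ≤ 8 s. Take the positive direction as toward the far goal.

Displacement is the signed area under the v-t curve.
0–2 s: 5 × 2 = 10 m
2–6 s: -7 × 4 = -28 m
6–7 s: -2 × 1 = -2 m
7–8 s: 8 × 1 = 8 m
Net displacement = -12 m

-12 m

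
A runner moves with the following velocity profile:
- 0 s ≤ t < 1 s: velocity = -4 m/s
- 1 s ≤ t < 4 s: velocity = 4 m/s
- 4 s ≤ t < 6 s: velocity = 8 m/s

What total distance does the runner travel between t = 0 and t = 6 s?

Distance (not displacement) is the total path length: add the absolute areas under v-t.
0–1 s: |-4| × 1 = 4 m
1–4 s: |4| × 3 = 12 m
4–6 s: |8| × 2 = 16 m
Total distance = 32 m

32 m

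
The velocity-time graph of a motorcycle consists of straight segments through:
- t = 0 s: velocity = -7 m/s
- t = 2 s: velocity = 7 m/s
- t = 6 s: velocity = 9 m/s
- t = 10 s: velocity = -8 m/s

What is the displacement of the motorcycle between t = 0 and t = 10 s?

34 m

Net displacement equals the area under the velocity-time graph (areas below the axis count negative).
0–2 s: ½(-7 + 7)(2) = 0 m
2–6 s: ½(7 + 9)(4) = 32 m
6–10 s: ½(9 + -8)(4) = 2 m
Net displacement = 34 m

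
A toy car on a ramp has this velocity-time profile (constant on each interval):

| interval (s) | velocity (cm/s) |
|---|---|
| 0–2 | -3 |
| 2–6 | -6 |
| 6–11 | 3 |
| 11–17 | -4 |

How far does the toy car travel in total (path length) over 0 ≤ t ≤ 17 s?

69 cm

Distance (not displacement) is the total path length: add the absolute areas under v-t.
0–2 s: |-3| × 2 = 6 cm
2–6 s: |-6| × 4 = 24 cm
6–11 s: |3| × 5 = 15 cm
11–17 s: |-4| × 6 = 24 cm
Total distance = 69 cm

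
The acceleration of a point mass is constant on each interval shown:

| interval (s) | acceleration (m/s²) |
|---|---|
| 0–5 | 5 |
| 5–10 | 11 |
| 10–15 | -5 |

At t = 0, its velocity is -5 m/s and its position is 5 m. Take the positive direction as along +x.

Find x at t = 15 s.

592.5 m

On each constant-a segment, Δv = aΔt and Δx = v₀Δt + ½aΔt²; chain segment to segment.
0–5 s: v starts -5 m/s; Δx = -5·5 + ½·5·5² = 37.5 m; v ends 20 m/s.
5–10 s: v starts 20 m/s; Δx = 20·5 + ½·11·5² = 237.5 m; v ends 75 m/s.
10–15 s: v starts 75 m/s; Δx = 75·5 + ½·-5·5² = 312.5 m; v ends 50 m/s.
x(15) = 5 + Σ Δx = 592.5 m.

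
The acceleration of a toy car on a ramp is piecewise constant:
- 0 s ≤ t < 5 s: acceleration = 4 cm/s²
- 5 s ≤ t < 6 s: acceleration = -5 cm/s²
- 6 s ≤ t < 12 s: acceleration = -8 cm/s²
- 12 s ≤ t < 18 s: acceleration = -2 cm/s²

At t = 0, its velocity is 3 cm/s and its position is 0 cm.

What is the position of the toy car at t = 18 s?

-166.5 cm

On each constant-a segment, Δv = aΔt and Δx = v₀Δt + ½aΔt²; chain segment to segment.
0–5 s: v starts 3 cm/s; Δx = 3·5 + ½·4·5² = 65 cm; v ends 23 cm/s.
5–6 s: v starts 23 cm/s; Δx = 23·1 + ½·-5·1² = 20.5 cm; v ends 18 cm/s.
6–12 s: v starts 18 cm/s; Δx = 18·6 + ½·-8·6² = -36 cm; v ends -30 cm/s.
12–18 s: v starts -30 cm/s; Δx = -30·6 + ½·-2·6² = -216 cm; v ends -42 cm/s.
x(18) = 0 + Σ Δx = -166.5 cm.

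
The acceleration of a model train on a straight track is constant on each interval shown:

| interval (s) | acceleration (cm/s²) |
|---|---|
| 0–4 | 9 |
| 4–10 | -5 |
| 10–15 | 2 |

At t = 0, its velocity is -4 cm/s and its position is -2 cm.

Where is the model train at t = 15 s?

191 cm

On each constant-a segment, Δv = aΔt and Δx = v₀Δt + ½aΔt²; chain segment to segment.
0–4 s: v starts -4 cm/s; Δx = -4·4 + ½·9·4² = 56 cm; v ends 32 cm/s.
4–10 s: v starts 32 cm/s; Δx = 32·6 + ½·-5·6² = 102 cm; v ends 2 cm/s.
10–15 s: v starts 2 cm/s; Δx = 2·5 + ½·2·5² = 35 cm; v ends 12 cm/s.
x(15) = -2 + Σ Δx = 191 cm.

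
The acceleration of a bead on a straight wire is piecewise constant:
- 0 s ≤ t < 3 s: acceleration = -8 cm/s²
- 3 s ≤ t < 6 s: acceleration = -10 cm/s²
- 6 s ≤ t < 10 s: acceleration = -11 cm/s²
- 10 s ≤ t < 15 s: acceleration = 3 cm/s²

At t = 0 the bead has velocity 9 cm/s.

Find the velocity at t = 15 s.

Δv equals the area under the a-t graph; then v = v₀ + Δv.
0–3 s: -8 × 3 = -24 cm/s
3–6 s: -10 × 3 = -30 cm/s
6–10 s: -11 × 4 = -44 cm/s
10–15 s: 3 × 5 = 15 cm/s
Δv = -83 cm/s, so v(15) = 9 + (-83) = -74 cm/s.

-74 cm/s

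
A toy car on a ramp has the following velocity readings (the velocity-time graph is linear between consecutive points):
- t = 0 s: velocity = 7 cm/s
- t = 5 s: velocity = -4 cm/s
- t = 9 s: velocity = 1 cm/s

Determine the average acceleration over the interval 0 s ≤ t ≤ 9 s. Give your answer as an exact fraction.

Average acceleration = Δv/Δt = (1 − 7)/(9 − 0) = -2/3 cm/s².

-2/3 cm/s²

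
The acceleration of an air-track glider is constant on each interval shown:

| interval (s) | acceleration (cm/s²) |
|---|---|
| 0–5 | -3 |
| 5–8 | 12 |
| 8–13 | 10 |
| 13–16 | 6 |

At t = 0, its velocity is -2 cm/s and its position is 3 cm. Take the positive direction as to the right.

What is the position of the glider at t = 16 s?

412.5 cm

On each constant-a segment, Δv = aΔt and Δx = v₀Δt + ½aΔt²; chain segment to segment.
0–5 s: v starts -2 cm/s; Δx = -2·5 + ½·-3·5² = -47.5 cm; v ends -17 cm/s.
5–8 s: v starts -17 cm/s; Δx = -17·3 + ½·12·3² = 3 cm; v ends 19 cm/s.
8–13 s: v starts 19 cm/s; Δx = 19·5 + ½·10·5² = 220 cm; v ends 69 cm/s.
13–16 s: v starts 69 cm/s; Δx = 69·3 + ½·6·3² = 234 cm; v ends 87 cm/s.
x(16) = 3 + Σ Δx = 412.5 cm.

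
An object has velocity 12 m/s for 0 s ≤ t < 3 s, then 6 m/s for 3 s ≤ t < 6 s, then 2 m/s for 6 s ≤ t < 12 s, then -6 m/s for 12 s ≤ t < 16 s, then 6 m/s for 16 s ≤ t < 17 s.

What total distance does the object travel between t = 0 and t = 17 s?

Distance (not displacement) is the total path length: add the absolute areas under v-t.
0–3 s: |12| × 3 = 36 m
3–6 s: |6| × 3 = 18 m
6–12 s: |2| × 6 = 12 m
12–16 s: |-6| × 4 = 24 m
16–17 s: |6| × 1 = 6 m
Total distance = 96 m

96 m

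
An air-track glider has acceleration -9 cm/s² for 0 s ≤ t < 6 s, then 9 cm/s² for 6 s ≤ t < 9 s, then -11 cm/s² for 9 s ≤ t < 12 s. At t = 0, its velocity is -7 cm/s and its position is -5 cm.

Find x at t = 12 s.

-503 cm

On each constant-a segment, Δv = aΔt and Δx = v₀Δt + ½aΔt²; chain segment to segment.
0–6 s: v starts -7 cm/s; Δx = -7·6 + ½·-9·6² = -204 cm; v ends -61 cm/s.
6–9 s: v starts -61 cm/s; Δx = -61·3 + ½·9·3² = -142.5 cm; v ends -34 cm/s.
9–12 s: v starts -34 cm/s; Δx = -34·3 + ½·-11·3² = -151.5 cm; v ends -67 cm/s.
x(12) = -5 + Σ Δx = -503 cm.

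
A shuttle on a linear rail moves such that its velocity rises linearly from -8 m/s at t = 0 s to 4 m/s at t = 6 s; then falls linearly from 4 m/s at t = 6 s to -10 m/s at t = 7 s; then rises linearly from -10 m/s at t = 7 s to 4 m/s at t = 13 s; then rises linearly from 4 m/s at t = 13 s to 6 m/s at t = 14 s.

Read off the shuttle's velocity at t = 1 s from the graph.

-6 m/s

On 0–6 s the graph is linear from -8 to 4 m/s: v(1) = -8 + (4 − -8)·(1 − 0)/(6 − 0) = -6 m/s.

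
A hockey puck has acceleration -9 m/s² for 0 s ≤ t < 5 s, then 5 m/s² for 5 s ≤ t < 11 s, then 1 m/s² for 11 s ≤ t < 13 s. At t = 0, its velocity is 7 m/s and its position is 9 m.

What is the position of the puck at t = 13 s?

On each constant-a segment, Δv = aΔt and Δx = v₀Δt + ½aΔt²; chain segment to segment.
0–5 s: v starts 7 m/s; Δx = 7·5 + ½·-9·5² = -77.5 m; v ends -38 m/s.
5–11 s: v starts -38 m/s; Δx = -38·6 + ½·5·6² = -138 m; v ends -8 m/s.
11–13 s: v starts -8 m/s; Δx = -8·2 + ½·1·2² = -14 m; v ends -6 m/s.
x(13) = 9 + Σ Δx = -220.5 m.

-220.5 m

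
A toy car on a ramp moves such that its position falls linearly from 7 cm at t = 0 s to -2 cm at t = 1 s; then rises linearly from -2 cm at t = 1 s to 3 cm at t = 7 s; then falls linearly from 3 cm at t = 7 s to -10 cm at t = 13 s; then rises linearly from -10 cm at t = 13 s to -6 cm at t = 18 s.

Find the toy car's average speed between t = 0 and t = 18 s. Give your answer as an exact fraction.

Average speed = (total path length)/(elapsed time); on a piecewise-linear x-t graph the path length is Σ|Δx|.
0–1 s: |Δx| = |-2 − 7| = 9 cm
1–7 s: |Δx| = |3 − -2| = 5 cm
7–13 s: |Δx| = |-10 − 3| = 13 cm
13–18 s: |Δx| = |-6 − -10| = 4 cm
Total path = 31 cm; average speed = 31/18 = 31/18 cm/s.

31/18 cm/s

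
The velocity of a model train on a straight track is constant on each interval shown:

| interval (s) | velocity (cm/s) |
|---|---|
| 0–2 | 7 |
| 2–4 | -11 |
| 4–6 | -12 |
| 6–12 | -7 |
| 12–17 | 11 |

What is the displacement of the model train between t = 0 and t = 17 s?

Net displacement equals the area under the velocity-time graph (areas below the axis count negative).
0–2 s: 7 × 2 = 14 cm
2–4 s: -11 × 2 = -22 cm
4–6 s: -12 × 2 = -24 cm
6–12 s: -7 × 6 = -42 cm
12–17 s: 11 × 5 = 55 cm
Net displacement = -19 cm

-19 cm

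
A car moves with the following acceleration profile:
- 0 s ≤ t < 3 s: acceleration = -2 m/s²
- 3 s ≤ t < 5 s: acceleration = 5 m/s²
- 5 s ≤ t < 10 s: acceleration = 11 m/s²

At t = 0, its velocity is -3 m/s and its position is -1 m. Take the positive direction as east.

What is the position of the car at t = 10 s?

115.5 m

On each constant-a segment, Δv = aΔt and Δx = v₀Δt + ½aΔt²; chain segment to segment.
0–3 s: v starts -3 m/s; Δx = -3·3 + ½·-2·3² = -18 m; v ends -9 m/s.
3–5 s: v starts -9 m/s; Δx = -9·2 + ½·5·2² = -8 m; v ends 1 m/s.
5–10 s: v starts 1 m/s; Δx = 1·5 + ½·11·5² = 142.5 m; v ends 56 m/s.
x(10) = -1 + Σ Δx = 115.5 m.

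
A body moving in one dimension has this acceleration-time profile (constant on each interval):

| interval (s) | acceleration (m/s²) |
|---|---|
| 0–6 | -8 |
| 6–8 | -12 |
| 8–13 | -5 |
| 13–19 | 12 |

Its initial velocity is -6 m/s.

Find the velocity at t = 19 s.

-31 m/s

Δv equals the area under the a-t graph; then v = v₀ + Δv.
0–6 s: -8 × 6 = -48 m/s
6–8 s: -12 × 2 = -24 m/s
8–13 s: -5 × 5 = -25 m/s
13–19 s: 12 × 6 = 72 m/s
Δv = -25 m/s, so v(19) = -6 + (-25) = -31 m/s.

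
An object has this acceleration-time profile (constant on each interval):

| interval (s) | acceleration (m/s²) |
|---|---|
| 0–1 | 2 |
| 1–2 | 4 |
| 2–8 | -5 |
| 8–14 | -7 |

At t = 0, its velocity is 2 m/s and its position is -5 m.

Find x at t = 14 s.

On each constant-a segment, Δv = aΔt and Δx = v₀Δt + ½aΔt²; chain segment to segment.
0–1 s: v starts 2 m/s; Δx = 2·1 + ½·2·1² = 3 m; v ends 4 m/s.
1–2 s: v starts 4 m/s; Δx = 4·1 + ½·4·1² = 6 m; v ends 8 m/s.
2–8 s: v starts 8 m/s; Δx = 8·6 + ½·-5·6² = -42 m; v ends -22 m/s.
8–14 s: v starts -22 m/s; Δx = -22·6 + ½·-7·6² = -258 m; v ends -64 m/s.
x(14) = -5 + Σ Δx = -296 m.

-296 m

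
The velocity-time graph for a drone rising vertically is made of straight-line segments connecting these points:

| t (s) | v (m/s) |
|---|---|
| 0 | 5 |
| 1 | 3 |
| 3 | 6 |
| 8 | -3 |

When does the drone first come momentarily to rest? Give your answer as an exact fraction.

v changes sign on 3–8 s (from 6 to -3); the graph is linear there, so v = 0 at t = 3 + (-6)·(8 − 3)/(-3 − 6) = 19/3 s.

t = 19/3 s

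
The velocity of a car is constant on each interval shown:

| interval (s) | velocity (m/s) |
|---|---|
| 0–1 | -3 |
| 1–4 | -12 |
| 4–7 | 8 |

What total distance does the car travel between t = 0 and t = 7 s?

Distance (not displacement) is the total path length: add the absolute areas under v-t.
0–1 s: |-3| × 1 = 3 m
1–4 s: |-12| × 3 = 36 m
4–7 s: |8| × 3 = 24 m
Total distance = 63 m

63 m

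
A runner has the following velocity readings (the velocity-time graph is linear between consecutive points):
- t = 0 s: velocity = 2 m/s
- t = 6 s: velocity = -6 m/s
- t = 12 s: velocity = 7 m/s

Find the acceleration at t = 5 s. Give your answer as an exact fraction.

-4/3 m/s²

Acceleration is the slope of the v-t graph on 0–6 s: (-6 − 2)/(6 − 0) = -4/3 m/s².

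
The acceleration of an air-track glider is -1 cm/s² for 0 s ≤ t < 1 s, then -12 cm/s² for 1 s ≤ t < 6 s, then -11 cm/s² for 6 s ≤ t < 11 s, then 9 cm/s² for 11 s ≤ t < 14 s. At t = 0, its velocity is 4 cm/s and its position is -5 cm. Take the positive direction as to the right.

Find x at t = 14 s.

-854.5 cm

On each constant-a segment, Δv = aΔt and Δx = v₀Δt + ½aΔt²; chain segment to segment.
0–1 s: v starts 4 cm/s; Δx = 4·1 + ½·-1·1² = 3.5 cm; v ends 3 cm/s.
1–6 s: v starts 3 cm/s; Δx = 3·5 + ½·-12·5² = -135 cm; v ends -57 cm/s.
6–11 s: v starts -57 cm/s; Δx = -57·5 + ½·-11·5² = -422.5 cm; v ends -112 cm/s.
11–14 s: v starts -112 cm/s; Δx = -112·3 + ½·9·3² = -295.5 cm; v ends -85 cm/s.
x(14) = -5 + Σ Δx = -854.5 cm.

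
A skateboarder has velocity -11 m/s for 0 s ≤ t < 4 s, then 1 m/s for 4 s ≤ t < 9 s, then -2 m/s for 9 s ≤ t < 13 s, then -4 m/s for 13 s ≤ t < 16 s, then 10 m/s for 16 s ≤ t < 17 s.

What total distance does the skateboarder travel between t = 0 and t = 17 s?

Distance (not displacement) is the total path length: add the absolute areas under v-t.
0–4 s: |-11| × 4 = 44 m
4–9 s: |1| × 5 = 5 m
9–13 s: |-2| × 4 = 8 m
13–16 s: |-4| × 3 = 12 m
16–17 s: |10| × 1 = 10 m
Total distance = 79 m

79 m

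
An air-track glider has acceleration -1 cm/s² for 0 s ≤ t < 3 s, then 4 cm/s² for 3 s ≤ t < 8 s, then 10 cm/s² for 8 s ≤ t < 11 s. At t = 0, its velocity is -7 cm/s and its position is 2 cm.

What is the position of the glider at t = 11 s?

51.5 cm

On each constant-a segment, Δv = aΔt and Δx = v₀Δt + ½aΔt²; chain segment to segment.
0–3 s: v starts -7 cm/s; Δx = -7·3 + ½·-1·3² = -25.5 cm; v ends -10 cm/s.
3–8 s: v starts -10 cm/s; Δx = -10·5 + ½·4·5² = 0 cm; v ends 10 cm/s.
8–11 s: v starts 10 cm/s; Δx = 10·3 + ½·10·3² = 75 cm; v ends 40 cm/s.
x(11) = 2 + Σ Δx = 51.5 cm.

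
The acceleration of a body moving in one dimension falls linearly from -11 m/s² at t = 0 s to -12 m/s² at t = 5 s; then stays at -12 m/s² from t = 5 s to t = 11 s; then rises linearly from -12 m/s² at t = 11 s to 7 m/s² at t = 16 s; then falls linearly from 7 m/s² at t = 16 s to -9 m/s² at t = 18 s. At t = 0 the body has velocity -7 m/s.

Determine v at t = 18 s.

-151 m/s

Δv equals the area under the a-t graph; then v = v₀ + Δv.
0–5 s: ½(-11 + -12)(5) = -57.5 m/s
5–11 s: -12 × 6 = -72 m/s
11–16 s: ½(-12 + 7)(5) = -12.5 m/s
16–18 s: ½(7 + -9)(2) = -2 m/s
Δv = -144 m/s, so v(18) = -7 + (-144) = -151 m/s.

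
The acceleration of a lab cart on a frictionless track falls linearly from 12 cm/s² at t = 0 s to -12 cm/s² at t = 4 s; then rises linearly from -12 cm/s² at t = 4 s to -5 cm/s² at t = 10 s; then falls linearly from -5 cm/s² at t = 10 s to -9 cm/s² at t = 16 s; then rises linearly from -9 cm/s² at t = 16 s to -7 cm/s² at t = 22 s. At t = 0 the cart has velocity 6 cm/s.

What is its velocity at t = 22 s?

-135 cm/s

Δv equals the area under the a-t graph; then v = v₀ + Δv.
0–4 s: ½(12 + -12)(4) = 0 cm/s
4–10 s: ½(-12 + -5)(6) = -51 cm/s
10–16 s: ½(-5 + -9)(6) = -42 cm/s
16–22 s: ½(-9 + -7)(6) = -48 cm/s
Δv = -141 cm/s, so v(22) = 6 + (-141) = -135 cm/s.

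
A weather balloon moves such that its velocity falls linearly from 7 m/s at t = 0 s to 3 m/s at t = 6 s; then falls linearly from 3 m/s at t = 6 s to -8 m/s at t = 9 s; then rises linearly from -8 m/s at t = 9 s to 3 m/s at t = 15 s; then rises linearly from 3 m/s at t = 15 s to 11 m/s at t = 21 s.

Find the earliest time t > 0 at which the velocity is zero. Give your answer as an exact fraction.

t = 75/11 s

v changes sign on 6–9 s (from 3 to -8); the graph is linear there, so v = 0 at t = 6 + (-3)·(9 − 6)/(-8 − 3) = 75/11 s.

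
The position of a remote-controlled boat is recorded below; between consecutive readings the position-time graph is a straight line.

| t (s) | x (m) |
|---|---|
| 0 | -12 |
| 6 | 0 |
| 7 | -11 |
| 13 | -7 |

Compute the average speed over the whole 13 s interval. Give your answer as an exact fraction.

27/13 m/s

Average speed = (total path length)/(elapsed time); on a piecewise-linear x-t graph the path length is Σ|Δx|.
0–6 s: |Δx| = |0 − -12| = 12 m
6–7 s: |Δx| = |-11 − 0| = 11 m
7–13 s: |Δx| = |-7 − -11| = 4 m
Total path = 27 m; average speed = 27/13 = 27/13 m/s.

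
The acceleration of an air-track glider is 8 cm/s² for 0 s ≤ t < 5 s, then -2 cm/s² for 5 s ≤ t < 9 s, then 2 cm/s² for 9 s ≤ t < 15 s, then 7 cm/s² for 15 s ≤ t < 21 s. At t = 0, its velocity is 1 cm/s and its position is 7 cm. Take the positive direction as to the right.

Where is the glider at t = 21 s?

890 cm

On each constant-a segment, Δv = aΔt and Δx = v₀Δt + ½aΔt²; chain segment to segment.
0–5 s: v starts 1 cm/s; Δx = 1·5 + ½·8·5² = 105 cm; v ends 41 cm/s.
5–9 s: v starts 41 cm/s; Δx = 41·4 + ½·-2·4² = 148 cm; v ends 33 cm/s.
9–15 s: v starts 33 cm/s; Δx = 33·6 + ½·2·6² = 234 cm; v ends 45 cm/s.
15–21 s: v starts 45 cm/s; Δx = 45·6 + ½·7·6² = 396 cm; v ends 87 cm/s.
x(21) = 7 + Σ Δx = 890 cm.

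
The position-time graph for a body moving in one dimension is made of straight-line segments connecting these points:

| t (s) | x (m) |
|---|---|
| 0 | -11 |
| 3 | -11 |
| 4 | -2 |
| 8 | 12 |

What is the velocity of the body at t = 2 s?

Velocity is the slope of the x-t graph on 0–3 s: (-11 − -11)/(3 − 0) = 0 m/s.

0 m/s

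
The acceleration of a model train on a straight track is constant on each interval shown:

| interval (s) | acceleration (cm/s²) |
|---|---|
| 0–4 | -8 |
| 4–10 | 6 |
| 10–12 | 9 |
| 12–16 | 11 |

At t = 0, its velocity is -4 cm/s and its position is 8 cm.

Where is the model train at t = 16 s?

On each constant-a segment, Δv = aΔt and Δx = v₀Δt + ½aΔt²; chain segment to segment.
0–4 s: v starts -4 cm/s; Δx = -4·4 + ½·-8·4² = -80 cm; v ends -36 cm/s.
4–10 s: v starts -36 cm/s; Δx = -36·6 + ½·6·6² = -108 cm; v ends 0 cm/s.
10–12 s: v starts 0 cm/s; Δx = 0·2 + ½·9·2² = 18 cm; v ends 18 cm/s.
12–16 s: v starts 18 cm/s; Δx = 18·4 + ½·11·4² = 160 cm; v ends 62 cm/s.
x(16) = 8 + Σ Δx = -2 cm.

-2 cm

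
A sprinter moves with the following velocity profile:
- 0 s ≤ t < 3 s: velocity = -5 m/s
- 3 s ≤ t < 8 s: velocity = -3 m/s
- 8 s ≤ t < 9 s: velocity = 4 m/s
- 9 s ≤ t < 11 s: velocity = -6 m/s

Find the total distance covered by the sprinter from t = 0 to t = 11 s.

46 m

Total distance travelled is ∫|v| dt — sum the magnitudes of each area piece.
0–3 s: |-5| × 3 = 15 m
3–8 s: |-3| × 5 = 15 m
8–9 s: |4| × 1 = 4 m
9–11 s: |-6| × 2 = 12 m
Total distance = 46 m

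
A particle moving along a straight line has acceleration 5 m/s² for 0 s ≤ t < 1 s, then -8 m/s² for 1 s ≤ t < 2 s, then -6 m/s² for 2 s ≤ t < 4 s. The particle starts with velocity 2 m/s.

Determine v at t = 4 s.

-13 m/s

Δv equals the area under the a-t graph; then v = v₀ + Δv.
0–1 s: 5 × 1 = 5 m/s
1–2 s: -8 × 1 = -8 m/s
2–4 s: -6 × 2 = -12 m/s
Δv = -15 m/s, so v(4) = 2 + (-15) = -13 m/s.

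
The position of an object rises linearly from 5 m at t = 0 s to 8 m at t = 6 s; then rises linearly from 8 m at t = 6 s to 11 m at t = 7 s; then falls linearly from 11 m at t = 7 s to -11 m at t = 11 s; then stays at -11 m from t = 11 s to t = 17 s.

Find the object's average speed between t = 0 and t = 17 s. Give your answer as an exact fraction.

28/17 m/s

Average speed = (total path length)/(elapsed time); on a piecewise-linear x-t graph the path length is Σ|Δx|.
0–6 s: |Δx| = |8 − 5| = 3 m
6–7 s: |Δx| = |11 − 8| = 3 m
7–11 s: |Δx| = |-11 − 11| = 22 m
11–17 s: |Δx| = |-11 − -11| = 0 m
Total path = 28 m; average speed = 28/17 = 28/17 m/s.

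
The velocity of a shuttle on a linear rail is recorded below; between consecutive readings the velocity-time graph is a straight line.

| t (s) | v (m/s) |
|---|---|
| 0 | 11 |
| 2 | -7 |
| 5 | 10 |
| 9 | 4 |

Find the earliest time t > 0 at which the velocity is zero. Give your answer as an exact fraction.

v changes sign on 0–2 s (from 11 to -7); the graph is linear there, so v = 0 at t = 0 + (-11)·(2 − 0)/(-7 − 11) = 11/9 s.

t = 11/9 s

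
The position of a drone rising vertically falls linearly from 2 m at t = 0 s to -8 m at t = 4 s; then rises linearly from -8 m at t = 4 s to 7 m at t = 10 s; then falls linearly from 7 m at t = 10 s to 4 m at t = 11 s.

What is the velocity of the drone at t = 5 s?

2.5 m/s

Velocity is the slope of the x-t graph on 4–10 s: (7 − -8)/(10 − 4) = 2.5 m/s.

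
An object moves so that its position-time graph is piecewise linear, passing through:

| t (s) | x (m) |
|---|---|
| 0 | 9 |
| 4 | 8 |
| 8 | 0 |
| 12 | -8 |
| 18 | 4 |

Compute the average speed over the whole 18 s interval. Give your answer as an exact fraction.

29/18 m/s

Average speed = (total path length)/(elapsed time); on a piecewise-linear x-t graph the path length is Σ|Δx|.
0–4 s: |Δx| = |8 − 9| = 1 m
4–8 s: |Δx| = |0 − 8| = 8 m
8–12 s: |Δx| = |-8 − 0| = 8 m
12–18 s: |Δx| = |4 − -8| = 12 m
Total path = 29 m; average speed = 29/18 = 29/18 m/s.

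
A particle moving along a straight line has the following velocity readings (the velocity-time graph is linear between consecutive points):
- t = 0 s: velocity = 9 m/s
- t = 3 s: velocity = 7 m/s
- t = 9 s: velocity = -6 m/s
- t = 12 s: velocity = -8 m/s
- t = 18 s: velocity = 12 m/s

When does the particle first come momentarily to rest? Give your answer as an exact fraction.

v changes sign on 3–9 s (from 7 to -6); the graph is linear there, so v = 0 at t = 3 + (-7)·(9 − 3)/(-6 − 7) = 81/13 s.

t = 81/13 s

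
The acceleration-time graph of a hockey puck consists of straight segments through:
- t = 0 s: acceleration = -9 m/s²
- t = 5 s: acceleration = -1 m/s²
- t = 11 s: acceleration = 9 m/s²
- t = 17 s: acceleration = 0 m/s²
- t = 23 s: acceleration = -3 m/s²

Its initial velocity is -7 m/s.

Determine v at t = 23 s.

10 m/s

Δv equals the area under the a-t graph; then v = v₀ + Δv.
0–5 s: ½(-9 + -1)(5) = -25 m/s
5–11 s: ½(-1 + 9)(6) = 24 m/s
11–17 s: ½(9 + 0)(6) = 27 m/s
17–23 s: ½(0 + -3)(6) = -9 m/s
Δv = 17 m/s, so v(23) = -7 + (17) = 10 m/s.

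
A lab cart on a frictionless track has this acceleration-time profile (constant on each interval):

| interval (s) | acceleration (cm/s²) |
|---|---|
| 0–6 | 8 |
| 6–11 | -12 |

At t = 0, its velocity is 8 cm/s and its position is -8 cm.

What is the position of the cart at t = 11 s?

314 cm

On each constant-a segment, Δv = aΔt and Δx = v₀Δt + ½aΔt²; chain segment to segment.
0–6 s: v starts 8 cm/s; Δx = 8·6 + ½·8·6² = 192 cm; v ends 56 cm/s.
6–11 s: v starts 56 cm/s; Δx = 56·5 + ½·-12·5² = 130 cm; v ends -4 cm/s.
x(11) = -8 + Σ Δx = 314 cm.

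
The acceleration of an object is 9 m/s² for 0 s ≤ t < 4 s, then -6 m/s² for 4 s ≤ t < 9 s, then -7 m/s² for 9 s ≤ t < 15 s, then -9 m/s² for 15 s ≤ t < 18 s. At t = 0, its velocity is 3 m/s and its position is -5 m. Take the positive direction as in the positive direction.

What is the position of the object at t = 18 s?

On each constant-a segment, Δv = aΔt and Δx = v₀Δt + ½aΔt²; chain segment to segment.
0–4 s: v starts 3 m/s; Δx = 3·4 + ½·9·4² = 84 m; v ends 39 m/s.
4–9 s: v starts 39 m/s; Δx = 39·5 + ½·-6·5² = 120 m; v ends 9 m/s.
9–15 s: v starts 9 m/s; Δx = 9·6 + ½·-7·6² = -72 m; v ends -33 m/s.
15–18 s: v starts -33 m/s; Δx = -33·3 + ½·-9·3² = -139.5 m; v ends -60 m/s.
x(18) = -5 + Σ Δx = -12.5 m.

-12.5 m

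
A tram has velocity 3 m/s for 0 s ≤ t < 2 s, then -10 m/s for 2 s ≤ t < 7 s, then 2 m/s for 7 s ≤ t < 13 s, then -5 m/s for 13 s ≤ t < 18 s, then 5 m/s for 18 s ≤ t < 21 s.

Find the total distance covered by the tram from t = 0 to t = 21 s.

Total distance travelled is ∫|v| dt — sum the magnitudes of each area piece.
0–2 s: |3| × 2 = 6 m
2–7 s: |-10| × 5 = 50 m
7–13 s: |2| × 6 = 12 m
13–18 s: |-5| × 5 = 25 m
18–21 s: |5| × 3 = 15 m
Total distance = 108 m

108 m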